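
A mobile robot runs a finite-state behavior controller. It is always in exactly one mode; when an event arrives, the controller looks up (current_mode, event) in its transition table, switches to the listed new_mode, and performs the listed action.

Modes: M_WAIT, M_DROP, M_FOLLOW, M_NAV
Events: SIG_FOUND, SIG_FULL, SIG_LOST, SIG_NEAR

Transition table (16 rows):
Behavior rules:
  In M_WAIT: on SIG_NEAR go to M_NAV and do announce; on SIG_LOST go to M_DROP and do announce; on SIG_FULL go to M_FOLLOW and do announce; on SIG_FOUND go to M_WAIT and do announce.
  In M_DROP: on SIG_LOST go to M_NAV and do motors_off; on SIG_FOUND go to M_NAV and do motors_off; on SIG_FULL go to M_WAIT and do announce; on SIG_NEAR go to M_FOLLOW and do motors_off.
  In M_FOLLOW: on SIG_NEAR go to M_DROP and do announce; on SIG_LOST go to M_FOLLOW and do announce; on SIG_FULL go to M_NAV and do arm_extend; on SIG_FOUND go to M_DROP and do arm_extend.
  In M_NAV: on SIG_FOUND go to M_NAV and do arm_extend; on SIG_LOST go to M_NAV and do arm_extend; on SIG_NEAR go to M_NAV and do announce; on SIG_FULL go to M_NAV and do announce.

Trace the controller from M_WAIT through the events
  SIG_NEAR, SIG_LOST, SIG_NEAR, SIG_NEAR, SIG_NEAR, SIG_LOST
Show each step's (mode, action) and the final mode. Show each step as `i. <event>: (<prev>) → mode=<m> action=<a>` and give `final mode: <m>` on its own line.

final mode: M_NAV

1. SIG_NEAR: (M_WAIT) → mode=M_NAV action=announce
2. SIG_LOST: (M_NAV) → mode=M_NAV action=arm_extend
3. SIG_NEAR: (M_NAV) → mode=M_NAV action=announce
4. SIG_NEAR: (M_NAV) → mode=M_NAV action=announce
5. SIG_NEAR: (M_NAV) → mode=M_NAV action=announce
6. SIG_LOST: (M_NAV) → mode=M_NAV action=arm_extend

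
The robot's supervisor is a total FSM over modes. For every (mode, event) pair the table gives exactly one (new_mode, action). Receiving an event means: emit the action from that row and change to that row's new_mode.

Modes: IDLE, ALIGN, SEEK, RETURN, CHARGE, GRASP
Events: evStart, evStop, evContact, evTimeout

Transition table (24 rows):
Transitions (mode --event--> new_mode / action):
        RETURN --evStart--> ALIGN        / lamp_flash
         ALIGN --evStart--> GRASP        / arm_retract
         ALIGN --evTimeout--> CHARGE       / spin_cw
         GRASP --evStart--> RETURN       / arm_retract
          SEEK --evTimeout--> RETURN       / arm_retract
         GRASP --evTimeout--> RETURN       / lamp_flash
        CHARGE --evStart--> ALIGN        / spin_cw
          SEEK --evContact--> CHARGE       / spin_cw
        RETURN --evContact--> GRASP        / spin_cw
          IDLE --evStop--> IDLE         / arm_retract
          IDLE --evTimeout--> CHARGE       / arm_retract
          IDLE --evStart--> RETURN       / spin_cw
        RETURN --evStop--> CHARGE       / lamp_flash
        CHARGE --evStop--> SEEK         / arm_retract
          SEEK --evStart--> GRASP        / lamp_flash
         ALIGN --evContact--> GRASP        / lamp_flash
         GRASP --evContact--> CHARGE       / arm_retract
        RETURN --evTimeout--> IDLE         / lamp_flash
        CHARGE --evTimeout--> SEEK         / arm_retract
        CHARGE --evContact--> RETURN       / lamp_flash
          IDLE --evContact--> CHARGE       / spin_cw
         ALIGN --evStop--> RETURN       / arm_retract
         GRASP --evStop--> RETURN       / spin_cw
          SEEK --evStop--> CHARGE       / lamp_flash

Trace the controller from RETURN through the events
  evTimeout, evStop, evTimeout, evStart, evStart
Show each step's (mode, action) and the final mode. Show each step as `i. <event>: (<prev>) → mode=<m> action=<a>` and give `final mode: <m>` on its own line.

1. evTimeout: (RETURN) → mode=IDLE action=lamp_flash
2. evStop: (IDLE) → mode=IDLE action=arm_retract
3. evTimeout: (IDLE) → mode=CHARGE action=arm_retract
4. evStart: (CHARGE) → mode=ALIGN action=spin_cw
5. evStart: (ALIGN) → mode=GRASP action=arm_retract

final mode: GRASP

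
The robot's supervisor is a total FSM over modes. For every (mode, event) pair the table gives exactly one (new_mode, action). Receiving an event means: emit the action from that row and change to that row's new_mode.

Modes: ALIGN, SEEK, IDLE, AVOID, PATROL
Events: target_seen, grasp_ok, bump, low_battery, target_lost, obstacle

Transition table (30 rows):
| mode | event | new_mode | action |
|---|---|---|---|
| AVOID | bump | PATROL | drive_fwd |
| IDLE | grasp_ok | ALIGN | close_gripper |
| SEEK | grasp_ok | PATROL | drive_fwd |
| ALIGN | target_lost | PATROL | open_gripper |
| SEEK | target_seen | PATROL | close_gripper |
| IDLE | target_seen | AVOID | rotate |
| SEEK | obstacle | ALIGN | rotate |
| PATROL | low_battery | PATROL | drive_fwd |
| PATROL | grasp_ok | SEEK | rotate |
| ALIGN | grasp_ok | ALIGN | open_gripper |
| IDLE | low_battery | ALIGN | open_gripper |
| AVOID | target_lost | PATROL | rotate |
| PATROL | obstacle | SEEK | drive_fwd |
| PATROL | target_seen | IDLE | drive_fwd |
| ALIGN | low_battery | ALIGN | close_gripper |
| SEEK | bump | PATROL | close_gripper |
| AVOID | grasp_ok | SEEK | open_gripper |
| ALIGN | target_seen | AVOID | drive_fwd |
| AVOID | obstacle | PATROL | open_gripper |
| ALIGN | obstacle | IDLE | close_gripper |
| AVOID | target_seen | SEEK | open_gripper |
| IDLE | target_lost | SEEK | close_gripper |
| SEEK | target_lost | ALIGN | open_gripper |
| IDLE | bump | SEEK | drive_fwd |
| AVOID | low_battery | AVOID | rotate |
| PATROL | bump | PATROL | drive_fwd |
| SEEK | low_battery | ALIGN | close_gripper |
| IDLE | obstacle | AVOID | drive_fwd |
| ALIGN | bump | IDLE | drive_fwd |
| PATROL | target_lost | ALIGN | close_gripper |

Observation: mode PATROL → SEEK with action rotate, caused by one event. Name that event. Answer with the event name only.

try target_seen: (PATROL, target_seen) → (IDLE, drive_fwd)
try grasp_ok: (PATROL, grasp_ok) → (SEEK, rotate)  ← matches
try bump: (PATROL, bump) → (PATROL, drive_fwd)
try low_battery: (PATROL, low_battery) → (PATROL, drive_fwd)
try target_lost: (PATROL, target_lost) → (ALIGN, close_gripper)
try obstacle: (PATROL, obstacle) → (SEEK, drive_fwd)

grasp_ok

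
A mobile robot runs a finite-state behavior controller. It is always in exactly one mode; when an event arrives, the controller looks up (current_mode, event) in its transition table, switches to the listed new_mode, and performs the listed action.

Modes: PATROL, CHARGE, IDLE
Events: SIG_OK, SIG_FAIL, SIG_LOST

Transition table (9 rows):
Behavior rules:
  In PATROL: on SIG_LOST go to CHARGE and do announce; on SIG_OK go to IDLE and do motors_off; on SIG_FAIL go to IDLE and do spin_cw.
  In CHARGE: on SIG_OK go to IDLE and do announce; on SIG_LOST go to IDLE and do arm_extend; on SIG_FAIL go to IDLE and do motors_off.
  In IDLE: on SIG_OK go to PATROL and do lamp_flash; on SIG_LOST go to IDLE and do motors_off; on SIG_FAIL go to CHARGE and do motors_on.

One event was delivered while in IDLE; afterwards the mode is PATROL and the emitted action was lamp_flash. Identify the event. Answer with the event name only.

try SIG_OK: (IDLE, SIG_OK) → (PATROL, lamp_flash)  ← matches
try SIG_FAIL: (IDLE, SIG_FAIL) → (CHARGE, motors_on)
try SIG_LOST: (IDLE, SIG_LOST) → (IDLE, motors_off)

SIG_OK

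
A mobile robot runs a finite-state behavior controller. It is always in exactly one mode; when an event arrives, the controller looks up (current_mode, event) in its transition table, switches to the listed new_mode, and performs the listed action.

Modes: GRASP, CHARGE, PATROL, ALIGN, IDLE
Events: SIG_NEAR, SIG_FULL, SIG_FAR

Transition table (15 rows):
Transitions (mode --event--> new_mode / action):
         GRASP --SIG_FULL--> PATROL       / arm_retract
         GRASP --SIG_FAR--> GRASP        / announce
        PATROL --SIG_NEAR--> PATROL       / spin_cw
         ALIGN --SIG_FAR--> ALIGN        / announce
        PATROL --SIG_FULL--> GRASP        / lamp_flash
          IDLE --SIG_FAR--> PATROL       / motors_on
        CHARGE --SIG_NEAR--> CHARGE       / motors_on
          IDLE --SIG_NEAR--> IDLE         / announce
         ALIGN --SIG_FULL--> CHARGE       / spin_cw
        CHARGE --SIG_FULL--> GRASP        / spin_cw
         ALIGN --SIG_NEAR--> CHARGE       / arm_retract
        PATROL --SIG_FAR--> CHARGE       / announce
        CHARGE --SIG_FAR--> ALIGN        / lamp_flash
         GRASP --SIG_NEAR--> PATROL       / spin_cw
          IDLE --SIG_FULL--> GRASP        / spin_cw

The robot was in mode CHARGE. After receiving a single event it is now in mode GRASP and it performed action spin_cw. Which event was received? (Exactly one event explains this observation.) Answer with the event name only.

try SIG_NEAR: (CHARGE, SIG_NEAR) → (CHARGE, motors_on)
try SIG_FULL: (CHARGE, SIG_FULL) → (GRASP, spin_cw)  ← matches
try SIG_FAR: (CHARGE, SIG_FAR) → (ALIGN, lamp_flash)

SIG_FULL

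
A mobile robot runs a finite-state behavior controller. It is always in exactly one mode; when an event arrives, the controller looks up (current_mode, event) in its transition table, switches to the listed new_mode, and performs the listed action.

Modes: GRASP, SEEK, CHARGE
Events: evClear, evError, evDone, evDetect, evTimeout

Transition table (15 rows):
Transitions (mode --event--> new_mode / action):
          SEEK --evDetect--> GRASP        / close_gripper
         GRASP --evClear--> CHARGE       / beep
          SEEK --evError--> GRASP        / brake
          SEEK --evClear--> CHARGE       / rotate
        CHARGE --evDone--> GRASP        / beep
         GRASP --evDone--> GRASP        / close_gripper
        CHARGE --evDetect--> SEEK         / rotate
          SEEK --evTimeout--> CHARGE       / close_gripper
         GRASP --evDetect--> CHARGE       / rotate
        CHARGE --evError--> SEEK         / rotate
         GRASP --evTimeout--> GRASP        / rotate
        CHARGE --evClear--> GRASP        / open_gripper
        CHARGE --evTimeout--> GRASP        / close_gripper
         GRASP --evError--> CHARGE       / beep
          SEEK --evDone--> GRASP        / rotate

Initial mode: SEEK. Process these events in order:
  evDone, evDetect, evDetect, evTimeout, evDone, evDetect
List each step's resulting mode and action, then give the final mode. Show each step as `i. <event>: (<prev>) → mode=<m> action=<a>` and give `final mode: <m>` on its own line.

1. evDone: (SEEK) → mode=GRASP action=rotate
2. evDetect: (GRASP) → mode=CHARGE action=rotate
3. evDetect: (CHARGE) → mode=SEEK action=rotate
4. evTimeout: (SEEK) → mode=CHARGE action=close_gripper
5. evDone: (CHARGE) → mode=GRASP action=beep
6. evDetect: (GRASP) → mode=CHARGE action=rotate

final mode: CHARGE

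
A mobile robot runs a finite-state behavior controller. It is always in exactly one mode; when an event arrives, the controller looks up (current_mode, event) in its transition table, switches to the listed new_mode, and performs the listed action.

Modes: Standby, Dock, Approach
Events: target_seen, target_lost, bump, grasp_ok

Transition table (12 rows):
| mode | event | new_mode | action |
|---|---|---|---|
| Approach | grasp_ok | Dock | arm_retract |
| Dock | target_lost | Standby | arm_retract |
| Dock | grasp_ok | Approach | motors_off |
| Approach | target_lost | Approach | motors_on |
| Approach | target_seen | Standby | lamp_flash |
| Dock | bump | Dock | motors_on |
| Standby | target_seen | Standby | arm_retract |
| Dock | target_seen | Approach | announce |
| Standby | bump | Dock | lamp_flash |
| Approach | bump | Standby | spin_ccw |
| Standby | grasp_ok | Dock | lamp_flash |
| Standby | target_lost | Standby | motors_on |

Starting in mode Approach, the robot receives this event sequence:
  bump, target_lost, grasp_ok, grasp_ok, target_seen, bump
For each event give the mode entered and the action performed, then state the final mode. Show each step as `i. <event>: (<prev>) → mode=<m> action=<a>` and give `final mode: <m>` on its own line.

final mode: Dock

1. bump: (Approach) → mode=Standby action=spin_ccw
2. target_lost: (Standby) → mode=Standby action=motors_on
3. grasp_ok: (Standby) → mode=Dock action=lamp_flash
4. grasp_ok: (Dock) → mode=Approach action=motors_off
5. target_seen: (Approach) → mode=Standby action=lamp_flash
6. bump: (Standby) → mode=Dock action=lamp_flash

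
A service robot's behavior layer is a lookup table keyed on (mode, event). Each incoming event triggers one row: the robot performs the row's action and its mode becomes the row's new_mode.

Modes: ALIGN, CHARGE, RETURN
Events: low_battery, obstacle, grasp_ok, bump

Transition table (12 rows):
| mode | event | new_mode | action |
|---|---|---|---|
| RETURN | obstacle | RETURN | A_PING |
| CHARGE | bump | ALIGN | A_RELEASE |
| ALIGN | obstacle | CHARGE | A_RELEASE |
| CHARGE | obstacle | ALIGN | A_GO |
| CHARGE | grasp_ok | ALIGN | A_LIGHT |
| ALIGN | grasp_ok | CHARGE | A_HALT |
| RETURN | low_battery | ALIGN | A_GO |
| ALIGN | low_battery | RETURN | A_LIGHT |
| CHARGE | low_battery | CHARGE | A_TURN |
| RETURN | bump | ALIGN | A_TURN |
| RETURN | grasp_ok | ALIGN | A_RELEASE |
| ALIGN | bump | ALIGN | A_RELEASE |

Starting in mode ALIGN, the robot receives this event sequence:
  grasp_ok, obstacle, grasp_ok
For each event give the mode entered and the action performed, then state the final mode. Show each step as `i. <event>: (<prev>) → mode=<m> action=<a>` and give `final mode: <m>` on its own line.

final mode: CHARGE

1. grasp_ok: (ALIGN) → mode=CHARGE action=A_HALT
2. obstacle: (CHARGE) → mode=ALIGN action=A_GO
3. grasp_ok: (ALIGN) → mode=CHARGE action=A_HALT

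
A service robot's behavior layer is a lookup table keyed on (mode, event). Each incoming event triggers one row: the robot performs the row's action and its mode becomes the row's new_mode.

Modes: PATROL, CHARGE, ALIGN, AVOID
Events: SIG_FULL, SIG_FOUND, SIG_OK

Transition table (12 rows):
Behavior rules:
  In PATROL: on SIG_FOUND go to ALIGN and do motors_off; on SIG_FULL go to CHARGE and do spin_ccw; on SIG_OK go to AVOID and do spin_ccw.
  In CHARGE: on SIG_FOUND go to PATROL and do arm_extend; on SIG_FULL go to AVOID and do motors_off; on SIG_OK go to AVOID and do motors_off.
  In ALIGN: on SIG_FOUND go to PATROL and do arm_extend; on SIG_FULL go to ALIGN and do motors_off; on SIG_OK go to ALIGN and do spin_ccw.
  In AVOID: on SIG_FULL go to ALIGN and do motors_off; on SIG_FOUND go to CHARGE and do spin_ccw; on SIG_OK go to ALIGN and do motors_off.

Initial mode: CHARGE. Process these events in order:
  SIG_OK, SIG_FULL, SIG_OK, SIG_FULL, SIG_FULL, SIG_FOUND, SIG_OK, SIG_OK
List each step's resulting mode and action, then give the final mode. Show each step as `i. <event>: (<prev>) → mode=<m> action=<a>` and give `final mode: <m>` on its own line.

1. SIG_OK: (CHARGE) → mode=AVOID action=motors_off
2. SIG_FULL: (AVOID) → mode=ALIGN action=motors_off
3. SIG_OK: (ALIGN) → mode=ALIGN action=spin_ccw
4. SIG_FULL: (ALIGN) → mode=ALIGN action=motors_off
5. SIG_FULL: (ALIGN) → mode=ALIGN action=motors_off
6. SIG_FOUND: (ALIGN) → mode=PATROL action=arm_extend
7. SIG_OK: (PATROL) → mode=AVOID action=spin_ccw
8. SIG_OK: (AVOID) → mode=ALIGN action=motors_off

final mode: ALIGN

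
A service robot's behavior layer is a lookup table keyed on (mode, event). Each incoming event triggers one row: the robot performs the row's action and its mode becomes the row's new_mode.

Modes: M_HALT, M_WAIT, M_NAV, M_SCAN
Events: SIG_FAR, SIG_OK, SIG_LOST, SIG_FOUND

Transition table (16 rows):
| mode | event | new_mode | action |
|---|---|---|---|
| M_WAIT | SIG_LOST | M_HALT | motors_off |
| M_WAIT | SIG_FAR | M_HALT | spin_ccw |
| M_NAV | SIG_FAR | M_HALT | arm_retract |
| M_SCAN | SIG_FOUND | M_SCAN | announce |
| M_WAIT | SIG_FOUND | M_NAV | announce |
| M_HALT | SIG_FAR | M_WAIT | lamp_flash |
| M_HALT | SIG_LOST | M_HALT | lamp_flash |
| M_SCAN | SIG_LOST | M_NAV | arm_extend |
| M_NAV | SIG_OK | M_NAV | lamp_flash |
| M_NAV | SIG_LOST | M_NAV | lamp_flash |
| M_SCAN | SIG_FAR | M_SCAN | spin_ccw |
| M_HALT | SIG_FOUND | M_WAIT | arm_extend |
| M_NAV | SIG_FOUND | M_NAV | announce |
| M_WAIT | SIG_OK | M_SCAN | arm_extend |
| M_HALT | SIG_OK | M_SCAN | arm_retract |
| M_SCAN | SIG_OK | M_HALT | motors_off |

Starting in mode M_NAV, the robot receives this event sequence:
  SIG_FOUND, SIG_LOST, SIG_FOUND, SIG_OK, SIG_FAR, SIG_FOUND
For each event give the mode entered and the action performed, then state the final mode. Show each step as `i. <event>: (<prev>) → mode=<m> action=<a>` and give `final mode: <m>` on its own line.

1. SIG_FOUND: (M_NAV) → mode=M_NAV action=announce
2. SIG_LOST: (M_NAV) → mode=M_NAV action=lamp_flash
3. SIG_FOUND: (M_NAV) → mode=M_NAV action=announce
4. SIG_OK: (M_NAV) → mode=M_NAV action=lamp_flash
5. SIG_FAR: (M_NAV) → mode=M_HALT action=arm_retract
6. SIG_FOUND: (M_HALT) → mode=M_WAIT action=arm_extend

final mode: M_WAIT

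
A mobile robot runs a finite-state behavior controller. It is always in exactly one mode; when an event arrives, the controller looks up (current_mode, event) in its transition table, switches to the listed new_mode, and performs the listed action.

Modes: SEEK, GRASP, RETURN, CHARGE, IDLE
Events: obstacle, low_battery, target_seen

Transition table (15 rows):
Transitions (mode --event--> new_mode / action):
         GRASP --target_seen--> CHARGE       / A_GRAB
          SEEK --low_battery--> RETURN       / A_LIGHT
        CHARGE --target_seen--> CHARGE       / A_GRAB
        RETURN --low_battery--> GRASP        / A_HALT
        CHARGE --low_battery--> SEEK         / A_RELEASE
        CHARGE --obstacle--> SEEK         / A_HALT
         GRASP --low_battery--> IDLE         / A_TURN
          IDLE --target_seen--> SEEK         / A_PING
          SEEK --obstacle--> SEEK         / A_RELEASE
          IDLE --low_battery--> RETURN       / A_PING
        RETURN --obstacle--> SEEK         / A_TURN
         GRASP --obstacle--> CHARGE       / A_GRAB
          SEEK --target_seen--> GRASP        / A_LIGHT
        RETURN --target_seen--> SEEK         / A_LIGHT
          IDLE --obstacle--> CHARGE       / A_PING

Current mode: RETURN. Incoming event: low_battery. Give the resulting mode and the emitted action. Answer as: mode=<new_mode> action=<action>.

mode=GRASP action=A_HALT

current mode = RETURN; filter table to that mode:
  (RETURN, low_battery) → (GRASP, A_HALT)  ← event matches
  (RETURN, obstacle) → (SEEK, A_TURN)
  (RETURN, target_seen) → (SEEK, A_LIGHT)
event = low_battery selects (GRASP, A_HALT)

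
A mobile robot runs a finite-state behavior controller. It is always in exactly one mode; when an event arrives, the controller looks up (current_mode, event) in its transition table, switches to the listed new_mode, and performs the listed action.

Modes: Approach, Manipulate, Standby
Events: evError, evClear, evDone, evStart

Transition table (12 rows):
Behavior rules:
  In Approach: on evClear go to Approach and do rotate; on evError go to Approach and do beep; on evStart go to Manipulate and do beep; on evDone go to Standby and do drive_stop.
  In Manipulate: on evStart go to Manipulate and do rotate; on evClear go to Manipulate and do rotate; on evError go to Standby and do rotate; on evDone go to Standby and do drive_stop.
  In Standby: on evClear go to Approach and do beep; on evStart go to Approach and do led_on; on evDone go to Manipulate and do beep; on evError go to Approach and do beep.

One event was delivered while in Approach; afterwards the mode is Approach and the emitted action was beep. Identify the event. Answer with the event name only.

try evError: (Approach, evError) → (Approach, beep)  ← matches
try evClear: (Approach, evClear) → (Approach, rotate)
try evDone: (Approach, evDone) → (Standby, drive_stop)
try evStart: (Approach, evStart) → (Manipulate, beep)

evError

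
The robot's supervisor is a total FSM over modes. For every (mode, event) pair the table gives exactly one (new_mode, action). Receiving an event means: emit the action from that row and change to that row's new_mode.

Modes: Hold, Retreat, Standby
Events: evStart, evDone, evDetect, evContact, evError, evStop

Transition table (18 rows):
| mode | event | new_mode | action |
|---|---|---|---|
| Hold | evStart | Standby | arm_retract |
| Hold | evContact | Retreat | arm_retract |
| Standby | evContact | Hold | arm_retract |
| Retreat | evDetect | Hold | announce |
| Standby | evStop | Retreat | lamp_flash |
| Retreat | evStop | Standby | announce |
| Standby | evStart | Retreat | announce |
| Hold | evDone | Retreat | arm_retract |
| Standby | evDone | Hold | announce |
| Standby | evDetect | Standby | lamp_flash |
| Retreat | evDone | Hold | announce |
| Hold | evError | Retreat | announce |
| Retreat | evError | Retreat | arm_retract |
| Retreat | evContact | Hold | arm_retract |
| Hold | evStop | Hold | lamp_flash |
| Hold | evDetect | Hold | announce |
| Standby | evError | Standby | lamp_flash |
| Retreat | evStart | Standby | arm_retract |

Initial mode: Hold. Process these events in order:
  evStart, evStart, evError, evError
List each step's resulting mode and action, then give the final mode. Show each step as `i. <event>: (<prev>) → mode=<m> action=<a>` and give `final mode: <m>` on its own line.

1. evStart: (Hold) → mode=Standby action=arm_retract
2. evStart: (Standby) → mode=Retreat action=announce
3. evError: (Retreat) → mode=Retreat action=arm_retract
4. evError: (Retreat) → mode=Retreat action=arm_retract

final mode: Retreat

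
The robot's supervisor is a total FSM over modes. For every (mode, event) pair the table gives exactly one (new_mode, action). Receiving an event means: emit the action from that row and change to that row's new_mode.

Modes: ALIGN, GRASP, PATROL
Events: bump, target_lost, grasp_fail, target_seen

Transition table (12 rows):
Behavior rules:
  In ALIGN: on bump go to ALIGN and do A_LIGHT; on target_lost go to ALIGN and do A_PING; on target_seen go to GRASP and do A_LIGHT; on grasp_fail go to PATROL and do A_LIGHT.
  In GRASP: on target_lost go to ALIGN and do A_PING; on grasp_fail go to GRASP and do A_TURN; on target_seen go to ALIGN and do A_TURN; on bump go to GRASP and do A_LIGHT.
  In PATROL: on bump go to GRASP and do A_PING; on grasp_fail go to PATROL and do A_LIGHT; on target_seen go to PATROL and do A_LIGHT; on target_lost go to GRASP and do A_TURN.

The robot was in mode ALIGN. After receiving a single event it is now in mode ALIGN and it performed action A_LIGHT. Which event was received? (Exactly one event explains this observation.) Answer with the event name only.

bump

try bump: (ALIGN, bump) → (ALIGN, A_LIGHT)  ← matches
try target_lost: (ALIGN, target_lost) → (ALIGN, A_PING)
try grasp_fail: (ALIGN, grasp_fail) → (PATROL, A_LIGHT)
try target_seen: (ALIGN, target_seen) → (GRASP, A_LIGHT)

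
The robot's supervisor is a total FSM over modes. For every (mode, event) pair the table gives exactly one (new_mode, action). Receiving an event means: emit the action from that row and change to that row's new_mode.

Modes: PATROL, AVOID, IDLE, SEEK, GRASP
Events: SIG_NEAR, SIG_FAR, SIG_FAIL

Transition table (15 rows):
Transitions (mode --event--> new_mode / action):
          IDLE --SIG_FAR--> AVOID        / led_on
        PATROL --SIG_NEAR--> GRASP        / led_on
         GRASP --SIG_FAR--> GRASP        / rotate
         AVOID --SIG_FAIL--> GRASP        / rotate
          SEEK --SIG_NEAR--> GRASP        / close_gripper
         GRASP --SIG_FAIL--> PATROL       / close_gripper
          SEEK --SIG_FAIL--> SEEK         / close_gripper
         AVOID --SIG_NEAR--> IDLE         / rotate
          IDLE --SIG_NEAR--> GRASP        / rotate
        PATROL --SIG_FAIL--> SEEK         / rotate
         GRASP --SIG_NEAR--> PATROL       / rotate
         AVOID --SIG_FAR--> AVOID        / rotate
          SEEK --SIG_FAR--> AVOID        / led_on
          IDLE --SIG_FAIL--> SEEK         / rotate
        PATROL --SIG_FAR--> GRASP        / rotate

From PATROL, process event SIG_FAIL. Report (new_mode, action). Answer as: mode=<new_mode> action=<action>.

current mode = PATROL; filter table to that mode:
  (PATROL, SIG_NEAR) → (GRASP, led_on)
  (PATROL, SIG_FAIL) → (SEEK, rotate)  ← event matches
  (PATROL, SIG_FAR) → (GRASP, rotate)
event = SIG_FAIL selects (SEEK, rotate)

mode=SEEK action=rotate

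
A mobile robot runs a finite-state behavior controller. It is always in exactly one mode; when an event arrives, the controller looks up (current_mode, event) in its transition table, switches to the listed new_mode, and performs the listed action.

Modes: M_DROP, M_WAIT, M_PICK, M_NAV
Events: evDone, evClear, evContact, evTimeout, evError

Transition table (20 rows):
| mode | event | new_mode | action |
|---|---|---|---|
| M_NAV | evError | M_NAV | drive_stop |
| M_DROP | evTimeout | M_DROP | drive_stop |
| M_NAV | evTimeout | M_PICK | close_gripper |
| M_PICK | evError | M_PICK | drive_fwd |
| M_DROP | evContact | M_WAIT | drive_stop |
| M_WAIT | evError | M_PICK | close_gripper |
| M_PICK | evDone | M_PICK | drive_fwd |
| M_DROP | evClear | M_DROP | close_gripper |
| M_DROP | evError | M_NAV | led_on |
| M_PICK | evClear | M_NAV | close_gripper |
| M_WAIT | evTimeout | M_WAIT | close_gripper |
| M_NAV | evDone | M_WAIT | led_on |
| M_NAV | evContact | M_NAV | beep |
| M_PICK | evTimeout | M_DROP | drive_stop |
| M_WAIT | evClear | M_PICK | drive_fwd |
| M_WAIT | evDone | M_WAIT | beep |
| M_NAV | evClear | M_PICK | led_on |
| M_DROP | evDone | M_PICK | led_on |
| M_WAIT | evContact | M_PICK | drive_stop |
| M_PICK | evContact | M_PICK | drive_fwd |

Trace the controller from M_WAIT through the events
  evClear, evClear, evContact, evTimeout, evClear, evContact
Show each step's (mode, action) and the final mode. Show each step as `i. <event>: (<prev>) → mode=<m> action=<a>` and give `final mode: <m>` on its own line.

1. evClear: (M_WAIT) → mode=M_PICK action=drive_fwd
2. evClear: (M_PICK) → mode=M_NAV action=close_gripper
3. evContact: (M_NAV) → mode=M_NAV action=beep
4. evTimeout: (M_NAV) → mode=M_PICK action=close_gripper
5. evClear: (M_PICK) → mode=M_NAV action=close_gripper
6. evContact: (M_NAV) → mode=M_NAV action=beep

final mode: M_NAV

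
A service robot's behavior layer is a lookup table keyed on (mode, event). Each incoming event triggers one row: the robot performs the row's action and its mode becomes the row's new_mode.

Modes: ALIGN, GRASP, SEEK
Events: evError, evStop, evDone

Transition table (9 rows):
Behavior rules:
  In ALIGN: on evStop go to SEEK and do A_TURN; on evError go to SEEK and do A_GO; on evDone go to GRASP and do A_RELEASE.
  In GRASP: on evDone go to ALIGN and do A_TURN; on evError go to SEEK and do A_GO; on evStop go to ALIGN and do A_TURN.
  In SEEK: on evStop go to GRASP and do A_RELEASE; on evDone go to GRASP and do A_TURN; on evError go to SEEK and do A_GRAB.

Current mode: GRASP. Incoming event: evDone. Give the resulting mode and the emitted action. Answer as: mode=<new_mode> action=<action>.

mode=ALIGN action=A_TURN

current mode = GRASP; filter table to that mode:
  (GRASP, evDone) → (ALIGN, A_TURN)  ← event matches
  (GRASP, evError) → (SEEK, A_GO)
  (GRASP, evStop) → (ALIGN, A_TURN)
event = evDone selects (ALIGN, A_TURN)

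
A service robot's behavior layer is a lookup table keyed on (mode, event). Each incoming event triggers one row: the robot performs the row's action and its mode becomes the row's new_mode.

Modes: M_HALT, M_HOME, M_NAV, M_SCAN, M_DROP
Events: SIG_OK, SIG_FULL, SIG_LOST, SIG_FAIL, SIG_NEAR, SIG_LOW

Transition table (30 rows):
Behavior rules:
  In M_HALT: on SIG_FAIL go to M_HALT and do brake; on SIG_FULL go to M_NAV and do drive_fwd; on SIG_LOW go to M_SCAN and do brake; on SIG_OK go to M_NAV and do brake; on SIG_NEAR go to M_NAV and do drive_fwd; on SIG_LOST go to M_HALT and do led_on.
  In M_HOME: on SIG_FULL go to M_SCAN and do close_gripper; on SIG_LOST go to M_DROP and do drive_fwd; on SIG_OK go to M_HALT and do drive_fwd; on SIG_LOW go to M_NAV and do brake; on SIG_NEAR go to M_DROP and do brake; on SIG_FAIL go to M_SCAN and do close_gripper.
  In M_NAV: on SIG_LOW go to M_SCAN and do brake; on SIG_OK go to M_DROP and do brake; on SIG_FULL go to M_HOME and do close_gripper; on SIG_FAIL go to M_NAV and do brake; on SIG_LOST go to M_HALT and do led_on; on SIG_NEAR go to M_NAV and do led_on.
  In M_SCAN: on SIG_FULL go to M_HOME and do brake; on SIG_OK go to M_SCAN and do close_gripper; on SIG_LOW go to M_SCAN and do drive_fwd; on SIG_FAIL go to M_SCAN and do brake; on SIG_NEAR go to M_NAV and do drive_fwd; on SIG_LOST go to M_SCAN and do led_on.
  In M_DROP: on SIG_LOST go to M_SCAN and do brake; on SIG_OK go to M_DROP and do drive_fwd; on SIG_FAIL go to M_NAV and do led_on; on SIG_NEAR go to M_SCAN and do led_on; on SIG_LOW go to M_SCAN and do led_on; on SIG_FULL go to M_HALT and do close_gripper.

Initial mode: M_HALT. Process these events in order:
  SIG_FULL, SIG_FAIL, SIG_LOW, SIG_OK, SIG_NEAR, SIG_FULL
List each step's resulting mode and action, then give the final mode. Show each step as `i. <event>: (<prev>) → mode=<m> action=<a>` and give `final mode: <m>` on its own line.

final mode: M_HOME

1. SIG_FULL: (M_HALT) → mode=M_NAV action=drive_fwd
2. SIG_FAIL: (M_NAV) → mode=M_NAV action=brake
3. SIG_LOW: (M_NAV) → mode=M_SCAN action=brake
4. SIG_OK: (M_SCAN) → mode=M_SCAN action=close_gripper
5. SIG_NEAR: (M_SCAN) → mode=M_NAV action=drive_fwd
6. SIG_FULL: (M_NAV) → mode=M_HOME action=close_gripper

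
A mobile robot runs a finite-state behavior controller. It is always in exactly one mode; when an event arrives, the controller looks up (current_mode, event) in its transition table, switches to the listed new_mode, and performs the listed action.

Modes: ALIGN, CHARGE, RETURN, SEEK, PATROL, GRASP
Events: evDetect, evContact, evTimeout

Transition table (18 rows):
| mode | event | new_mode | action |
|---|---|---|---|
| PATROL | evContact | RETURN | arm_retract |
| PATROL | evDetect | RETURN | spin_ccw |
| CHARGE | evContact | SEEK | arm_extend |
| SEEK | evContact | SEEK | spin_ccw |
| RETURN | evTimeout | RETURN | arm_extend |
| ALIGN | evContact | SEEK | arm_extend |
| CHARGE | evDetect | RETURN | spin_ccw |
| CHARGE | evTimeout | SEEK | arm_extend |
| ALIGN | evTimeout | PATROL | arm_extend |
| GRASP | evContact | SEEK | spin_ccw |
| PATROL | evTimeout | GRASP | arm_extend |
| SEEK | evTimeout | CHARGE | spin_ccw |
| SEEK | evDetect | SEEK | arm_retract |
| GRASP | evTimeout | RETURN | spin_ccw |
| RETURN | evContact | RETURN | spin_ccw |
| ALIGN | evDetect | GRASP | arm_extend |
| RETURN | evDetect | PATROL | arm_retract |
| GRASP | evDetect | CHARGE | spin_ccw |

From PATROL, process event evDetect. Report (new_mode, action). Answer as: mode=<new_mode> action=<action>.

mode=RETURN action=spin_ccw

current mode = PATROL; filter table to that mode:
  (PATROL, evContact) → (RETURN, arm_retract)
  (PATROL, evDetect) → (RETURN, spin_ccw)  ← event matches
  (PATROL, evTimeout) → (GRASP, arm_extend)
event = evDetect selects (RETURN, spin_ccw)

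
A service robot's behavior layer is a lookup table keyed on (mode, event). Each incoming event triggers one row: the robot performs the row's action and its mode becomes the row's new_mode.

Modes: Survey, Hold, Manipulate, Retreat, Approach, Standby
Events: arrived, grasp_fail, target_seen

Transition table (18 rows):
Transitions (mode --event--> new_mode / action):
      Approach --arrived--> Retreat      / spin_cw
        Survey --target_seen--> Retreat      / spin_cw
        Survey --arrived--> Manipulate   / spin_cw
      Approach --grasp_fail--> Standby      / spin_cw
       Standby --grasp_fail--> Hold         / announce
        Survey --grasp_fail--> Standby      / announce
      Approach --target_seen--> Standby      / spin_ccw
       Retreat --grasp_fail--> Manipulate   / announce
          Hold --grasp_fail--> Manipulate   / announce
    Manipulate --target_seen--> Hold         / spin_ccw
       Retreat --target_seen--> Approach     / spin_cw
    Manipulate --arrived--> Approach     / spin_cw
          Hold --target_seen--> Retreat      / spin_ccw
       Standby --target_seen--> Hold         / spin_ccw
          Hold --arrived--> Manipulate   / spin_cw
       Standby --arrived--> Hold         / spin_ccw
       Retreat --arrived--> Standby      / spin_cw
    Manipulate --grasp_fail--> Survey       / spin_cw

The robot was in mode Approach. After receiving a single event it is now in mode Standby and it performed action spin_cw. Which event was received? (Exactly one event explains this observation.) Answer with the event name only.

grasp_fail

try arrived: (Approach, arrived) → (Retreat, spin_cw)
try grasp_fail: (Approach, grasp_fail) → (Standby, spin_cw)  ← matches
try target_seen: (Approach, target_seen) → (Standby, spin_ccw)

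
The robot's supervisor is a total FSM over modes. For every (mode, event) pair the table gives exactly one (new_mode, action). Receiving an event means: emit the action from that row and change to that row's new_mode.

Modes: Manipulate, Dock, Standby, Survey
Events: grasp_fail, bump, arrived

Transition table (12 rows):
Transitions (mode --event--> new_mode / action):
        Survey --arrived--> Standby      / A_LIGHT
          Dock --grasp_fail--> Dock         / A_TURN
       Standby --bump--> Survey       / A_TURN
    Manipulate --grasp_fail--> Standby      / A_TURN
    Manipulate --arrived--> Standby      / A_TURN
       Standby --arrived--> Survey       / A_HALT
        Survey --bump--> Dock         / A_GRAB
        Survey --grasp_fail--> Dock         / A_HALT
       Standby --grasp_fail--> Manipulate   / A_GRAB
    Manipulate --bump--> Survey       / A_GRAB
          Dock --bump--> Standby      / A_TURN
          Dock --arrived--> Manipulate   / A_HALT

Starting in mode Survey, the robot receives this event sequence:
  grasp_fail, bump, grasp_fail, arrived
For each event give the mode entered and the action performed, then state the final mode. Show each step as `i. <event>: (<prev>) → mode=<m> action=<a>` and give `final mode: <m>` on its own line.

1. grasp_fail: (Survey) → mode=Dock action=A_HALT
2. bump: (Dock) → mode=Standby action=A_TURN
3. grasp_fail: (Standby) → mode=Manipulate action=A_GRAB
4. arrived: (Manipulate) → mode=Standby action=A_TURN

final mode: Standby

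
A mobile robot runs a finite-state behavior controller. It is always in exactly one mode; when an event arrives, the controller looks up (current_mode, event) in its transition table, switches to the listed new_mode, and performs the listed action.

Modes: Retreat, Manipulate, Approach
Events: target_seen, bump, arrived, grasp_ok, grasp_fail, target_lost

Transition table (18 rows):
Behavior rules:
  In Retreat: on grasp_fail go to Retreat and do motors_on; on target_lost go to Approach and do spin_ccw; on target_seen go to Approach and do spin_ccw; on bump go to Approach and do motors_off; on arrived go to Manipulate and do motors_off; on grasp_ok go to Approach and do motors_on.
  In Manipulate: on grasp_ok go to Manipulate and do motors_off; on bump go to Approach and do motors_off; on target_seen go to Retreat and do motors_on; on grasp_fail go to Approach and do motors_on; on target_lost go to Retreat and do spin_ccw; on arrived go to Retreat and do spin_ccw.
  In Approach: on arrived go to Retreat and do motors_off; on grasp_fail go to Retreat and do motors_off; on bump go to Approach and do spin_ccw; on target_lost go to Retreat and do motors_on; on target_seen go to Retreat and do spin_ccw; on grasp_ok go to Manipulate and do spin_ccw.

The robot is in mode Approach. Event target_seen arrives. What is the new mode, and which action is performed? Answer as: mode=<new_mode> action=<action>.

mode=Retreat action=spin_ccw

current mode = Approach; filter table to that mode:
  (Approach, arrived) → (Retreat, motors_off)
  (Approach, grasp_fail) → (Retreat, motors_off)
  (Approach, bump) → (Approach, spin_ccw)
  (Approach, target_lost) → (Retreat, motors_on)
  (Approach, target_seen) → (Retreat, spin_ccw)  ← event matches
  (Approach, grasp_ok) → (Manipulate, spin_ccw)
event = target_seen selects (Retreat, spin_ccw)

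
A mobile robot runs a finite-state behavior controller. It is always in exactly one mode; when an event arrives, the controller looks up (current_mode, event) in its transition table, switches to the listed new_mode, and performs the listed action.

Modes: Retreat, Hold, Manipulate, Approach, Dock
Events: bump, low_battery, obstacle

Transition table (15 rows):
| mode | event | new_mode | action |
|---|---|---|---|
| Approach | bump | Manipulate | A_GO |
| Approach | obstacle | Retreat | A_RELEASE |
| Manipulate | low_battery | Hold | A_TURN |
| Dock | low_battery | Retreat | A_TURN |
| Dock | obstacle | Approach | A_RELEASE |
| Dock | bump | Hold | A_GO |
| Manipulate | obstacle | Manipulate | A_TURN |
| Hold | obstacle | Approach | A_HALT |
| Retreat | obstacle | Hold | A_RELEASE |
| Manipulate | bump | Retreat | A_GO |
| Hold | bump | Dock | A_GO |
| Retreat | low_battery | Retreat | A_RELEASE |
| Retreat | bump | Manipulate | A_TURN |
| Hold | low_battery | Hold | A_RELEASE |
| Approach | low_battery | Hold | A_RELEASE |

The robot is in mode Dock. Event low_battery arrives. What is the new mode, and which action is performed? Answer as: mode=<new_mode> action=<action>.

current mode = Dock; filter table to that mode:
  (Dock, low_battery) → (Retreat, A_TURN)  ← event matches
  (Dock, obstacle) → (Approach, A_RELEASE)
  (Dock, bump) → (Hold, A_GO)
event = low_battery selects (Retreat, A_TURN)

mode=Retreat action=A_TURN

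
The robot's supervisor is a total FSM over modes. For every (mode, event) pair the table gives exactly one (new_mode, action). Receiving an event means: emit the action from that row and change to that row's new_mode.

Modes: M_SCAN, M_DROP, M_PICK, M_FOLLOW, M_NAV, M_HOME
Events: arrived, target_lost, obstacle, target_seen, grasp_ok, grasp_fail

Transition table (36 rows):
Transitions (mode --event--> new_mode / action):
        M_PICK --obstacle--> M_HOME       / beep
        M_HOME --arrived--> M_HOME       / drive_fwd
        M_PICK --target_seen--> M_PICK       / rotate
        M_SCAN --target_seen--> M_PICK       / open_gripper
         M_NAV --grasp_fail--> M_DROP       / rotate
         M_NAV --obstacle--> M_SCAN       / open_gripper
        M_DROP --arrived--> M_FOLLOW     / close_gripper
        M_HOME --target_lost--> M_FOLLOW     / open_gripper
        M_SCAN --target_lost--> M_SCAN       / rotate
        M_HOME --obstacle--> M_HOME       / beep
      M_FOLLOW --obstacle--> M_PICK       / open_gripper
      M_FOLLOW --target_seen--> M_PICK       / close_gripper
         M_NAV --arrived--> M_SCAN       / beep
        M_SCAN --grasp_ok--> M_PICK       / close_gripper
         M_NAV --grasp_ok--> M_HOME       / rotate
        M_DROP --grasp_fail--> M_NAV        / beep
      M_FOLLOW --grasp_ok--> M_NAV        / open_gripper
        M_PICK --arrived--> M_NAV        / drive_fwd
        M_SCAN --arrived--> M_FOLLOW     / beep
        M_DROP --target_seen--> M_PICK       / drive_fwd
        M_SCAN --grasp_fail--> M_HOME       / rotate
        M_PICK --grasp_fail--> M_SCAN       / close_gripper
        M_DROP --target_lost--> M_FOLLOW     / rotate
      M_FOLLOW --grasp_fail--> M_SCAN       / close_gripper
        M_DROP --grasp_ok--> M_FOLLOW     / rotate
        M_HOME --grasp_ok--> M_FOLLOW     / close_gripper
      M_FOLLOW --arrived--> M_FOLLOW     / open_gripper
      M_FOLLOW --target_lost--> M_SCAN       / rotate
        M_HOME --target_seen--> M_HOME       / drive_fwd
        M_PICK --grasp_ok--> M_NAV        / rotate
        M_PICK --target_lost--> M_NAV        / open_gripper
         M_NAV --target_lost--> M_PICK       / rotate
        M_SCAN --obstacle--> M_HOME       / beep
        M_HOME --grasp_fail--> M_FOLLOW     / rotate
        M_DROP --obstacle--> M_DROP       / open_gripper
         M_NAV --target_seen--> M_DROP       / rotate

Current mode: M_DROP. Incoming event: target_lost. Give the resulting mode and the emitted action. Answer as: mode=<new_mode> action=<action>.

current mode = M_DROP; filter table to that mode:
  (M_DROP, arrived) → (M_FOLLOW, close_gripper)
  (M_DROP, grasp_fail) → (M_NAV, beep)
  (M_DROP, target_seen) → (M_PICK, drive_fwd)
  (M_DROP, target_lost) → (M_FOLLOW, rotate)  ← event matches
  (M_DROP, grasp_ok) → (M_FOLLOW, rotate)
  (M_DROP, obstacle) → (M_DROP, open_gripper)
event = target_lost selects (M_FOLLOW, rotate)

mode=M_FOLLOW action=rotate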